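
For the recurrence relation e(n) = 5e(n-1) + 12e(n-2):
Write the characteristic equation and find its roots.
Substitute e(n) = rⁿ and divide through by rⁿ⁻²: r² - 5r - 12 = 0
Discriminant: 5² + 4·12 = 73, not a perfect square, so by the quadratic formula r = (5 ± √73)/2.
General solution: e(n) = A·r₁ⁿ + B·r₂ⁿ where r₁,r₂ = (5 ± √73)/2

Characteristic: r² - 5r - 12 = 0, Roots: r = (5 ± √73)/2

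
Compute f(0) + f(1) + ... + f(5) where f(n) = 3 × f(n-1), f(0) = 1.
Computing the sequence terms: 1, 3, 9, 27, 81, 243
Adding these values together:

364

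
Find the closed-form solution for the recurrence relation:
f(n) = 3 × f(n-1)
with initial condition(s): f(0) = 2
Recurrence: f(n) = 3 × f(n-1), initial: f(0) = 2.
Each term is 3 times the previous, so this is geometric with ratio 3. After n steps: f(n) = f(0)·3ⁿ = 2·3ⁿ.

f(n) = 2·3ⁿ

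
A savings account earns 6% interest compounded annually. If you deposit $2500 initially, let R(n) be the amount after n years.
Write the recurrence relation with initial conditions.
Each year the balance grows by 6%, i.e. is multiplied by 1 + 6/100 = 1.06, so R(n) = 1.06 × R(n-1). The initial deposit gives R(0) = 2500.
Unrolling gives the closed form R(n) = 2500 × (1.06)ⁿ.

R(n) = 1.06 × R(n-1), R(0) = 2500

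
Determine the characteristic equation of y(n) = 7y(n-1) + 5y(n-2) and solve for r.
Substitute y(n) = rⁿ and divide through by rⁿ⁻²: r² - 7r - 5 = 0
Discriminant: 7² + 4·5 = 69, not a perfect square, so by the quadratic formula r = (7 ± √69)/2.
General solution: y(n) = A·r₁ⁿ + B·r₂ⁿ where r₁,r₂ = (7 ± √69)/2

Characteristic: r² - 7r - 5 = 0, Roots: r = (7 ± √69)/2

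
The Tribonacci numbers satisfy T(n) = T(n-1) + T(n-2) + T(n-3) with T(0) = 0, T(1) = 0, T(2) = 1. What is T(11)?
Computing the sequence terms:
0, 0, 1, 1, 2, 4, 7, 13, 24, 44, 81, 149

149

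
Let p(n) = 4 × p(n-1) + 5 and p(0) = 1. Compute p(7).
Computing step by step:
p(0) = 1
p(1) = 4 × 1 + 5 = 9
p(2) = 4 × 9 + 5 = 41
p(3) = 4 × 41 + 5 = 169
p(4) = 4 × 169 + 5 = 681
p(5) = 4 × 681 + 5 = 2729
p(6) = 4 × 2729 + 5 = 10921
p(7) = 4 × 10921 + 5 = 43689

43689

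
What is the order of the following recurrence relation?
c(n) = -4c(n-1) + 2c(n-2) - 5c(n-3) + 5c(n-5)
The order is the largest lag k for which c(n-k) appears. Here the deepest term is c(n-5), so the order is 5.

Order 5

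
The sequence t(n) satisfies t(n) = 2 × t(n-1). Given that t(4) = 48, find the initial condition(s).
In general t(n) = 2ⁿ · t(0). At n = 4: t(0) = t(4) / 2^4 = 48 / 16 = 3.

t(0) = 3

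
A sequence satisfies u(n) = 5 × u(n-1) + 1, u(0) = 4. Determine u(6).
Computing step by step:
u(0) = 4
u(1) = 5 × 4 + 1 = 21
u(2) = 5 × 21 + 1 = 106
u(3) = 5 × 106 + 1 = 531
u(4) = 5 × 531 + 1 = 2656
u(5) = 5 × 2656 + 1 = 13281
u(6) = 5 × 13281 + 1 = 66406

66406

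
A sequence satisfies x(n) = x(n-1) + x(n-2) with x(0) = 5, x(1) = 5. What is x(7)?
Computing the sequence terms:
5, 5, 10, 15, 25, 40, 65, 105

105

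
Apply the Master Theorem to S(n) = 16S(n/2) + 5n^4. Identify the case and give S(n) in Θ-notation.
Master Theorem template: S(n) = a·S(n/b) + f(n).
Here: a=16, b=2, f(n)=5n^4
Compute log_b(a) = log_2(16) = 4.
f(n) = 5n^4 = Θ(n^4). Case 2: S(n) = Θ(n^4 log n).

Case 2: S(n) = Θ(n^4 log n)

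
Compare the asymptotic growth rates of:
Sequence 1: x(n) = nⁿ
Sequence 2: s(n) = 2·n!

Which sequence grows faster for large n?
Comparing growth rates:
Growth-rate hierarchy: log n ≺ any polynomial ≺ any exponential cⁿ (c>1) ≺ n! ≺ nⁿ.
super-exponential nⁿ dominates factorial asymptotically.

x(n) grows faster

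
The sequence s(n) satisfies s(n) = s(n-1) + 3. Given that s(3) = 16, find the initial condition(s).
s(3) = s(0) + 3·3, so s(0) = 16 - 9 = 7.

s(0) = 7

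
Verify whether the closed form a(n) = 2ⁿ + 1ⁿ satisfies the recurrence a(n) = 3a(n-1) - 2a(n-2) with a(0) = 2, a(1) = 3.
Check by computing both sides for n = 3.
From the recurrence with a(0) = 2, a(1) = 3:
  a(0) = 2, a(1) = 3, a(2) = 5, a(3) = 9
  so the recurrence gives a(3) = 9.
From the proposed closed form a(n) = 2ⁿ + 1ⁿ:
  a(3) = 9.
Both sides give 9 at n = 3, and the initial condition(s) match, so the closed form is consistent.

Yes, the closed form is correct.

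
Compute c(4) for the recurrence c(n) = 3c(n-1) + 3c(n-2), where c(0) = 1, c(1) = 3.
Computing the sequence terms:
1, 3, 12, 45, 171

171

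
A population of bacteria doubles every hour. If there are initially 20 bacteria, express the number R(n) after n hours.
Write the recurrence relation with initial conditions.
Each hour multiplies the count by 2, so the count after n hours depends only on the count after n-1 hours: R(n) = 2 × R(n-1). The starting count gives R(0) = 20.
Unrolling n times gives the closed form R(n) = 20 × 2ⁿ.

R(n) = 2 × R(n-1), R(0) = 20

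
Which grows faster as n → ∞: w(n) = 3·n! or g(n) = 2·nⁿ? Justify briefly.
Comparing growth rates:
Growth-rate hierarchy: log n ≺ any polynomial ≺ any exponential cⁿ (c>1) ≺ n! ≺ nⁿ.
super-exponential nⁿ dominates factorial asymptotically.

g(n) grows faster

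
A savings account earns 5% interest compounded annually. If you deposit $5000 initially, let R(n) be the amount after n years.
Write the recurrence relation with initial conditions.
Each year the balance grows by 5%, i.e. is multiplied by 1 + 5/100 = 1.05, so R(n) = 1.05 × R(n-1). The initial deposit gives R(0) = 5000.
Unrolling gives the closed form R(n) = 5000 × (1.05)ⁿ.

R(n) = 1.05 × R(n-1), R(0) = 5000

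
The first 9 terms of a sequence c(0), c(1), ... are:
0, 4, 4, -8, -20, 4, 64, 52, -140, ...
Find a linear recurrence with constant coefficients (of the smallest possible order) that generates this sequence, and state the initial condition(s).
Look for the lowest-order linear relation among consecutive terms.
Observation: c(n) - 1·c(n-1) - (-3)·c(n-2) = 0 holds for the shown terms, and no order-1 relation c(n) = α·c(n-1) + β fits.
Check at n=3: 1·4 + (-3)·4 = -8. ✓

c(n) = c(n-1) - 3c(n-2), c(0) = 0, c(1) = 4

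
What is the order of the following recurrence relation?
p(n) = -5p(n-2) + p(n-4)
The order is the largest lag k for which p(n-k) appears. Here the deepest term is p(n-4), so the order is 4.

Order 4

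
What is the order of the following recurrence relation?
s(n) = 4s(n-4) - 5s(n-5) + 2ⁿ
The order is the largest lag k for which s(n-k) appears. Here the deepest term is s(n-5) (the 2ⁿ term is non-homogeneous and does not affect the order), so the order is 5.

Order 5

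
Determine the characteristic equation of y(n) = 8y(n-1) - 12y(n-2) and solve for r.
Substitute y(n) = rⁿ and divide through by rⁿ⁻²: r² - 8r + 12 = 0
Factor: (r - 2)(r - 6) = 0, so r = 2, 6.
General solution: y(n) = A·2ⁿ + B·6ⁿ

Characteristic: r² - 8r + 12 = 0, Roots: r = 2, 6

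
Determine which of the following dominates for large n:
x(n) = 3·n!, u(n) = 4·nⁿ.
Comparing growth rates:
Growth-rate hierarchy: log n ≺ any polynomial ≺ any exponential cⁿ (c>1) ≺ n! ≺ nⁿ.
super-exponential nⁿ dominates factorial asymptotically.

u(n) grows faster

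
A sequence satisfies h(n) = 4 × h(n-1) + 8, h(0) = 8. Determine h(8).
Computing step by step:
h(0) = 8
h(1) = 4 × 8 + 8 = 40
h(2) = 4 × 40 + 8 = 168
h(3) = 4 × 168 + 8 = 680
h(4) = 4 × 680 + 8 = 2728
h(5) = 4 × 2728 + 8 = 10920
h(6) = 4 × 10920 + 8 = 43688
h(7) = 4 × 43688 + 8 = 174760
h(8) = 4 × 174760 + 8 = 699048

699048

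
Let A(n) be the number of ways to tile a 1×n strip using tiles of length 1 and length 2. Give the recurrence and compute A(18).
Condition on the last tile: it has length 1 (leaving a 1×(n-1) strip) or length 2 (leaving a 1×(n-2) strip), so A(n) = A(n-1) + A(n-2) (order-2 linear recurrence).
For 0 ≤ i < 2 only unit tiles fit, so A(i) = 1.
Iterating the recurrence: A(2) = 2, A(3) = 3, A(4) = 5, A(5) = 8, A(6) = 13, A(7) = 21, A(8) = 34, A(9) = 55, A(10) = 89, A(11) = 144, A(12) = 233, A(13) = 377, A(14) = 610, A(15) = 987, A(16) = 1597, A(17) = 2584, A(18) = 4181.

A(n) = A(n-1) + A(n-2), with A(i) = 1 for 0 ≤ i < 2; A(18) = 4181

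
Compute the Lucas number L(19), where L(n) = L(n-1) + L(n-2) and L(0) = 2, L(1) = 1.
Computing the sequence terms:
2, 1, 3, 4, 7, 11, 18, 29, 47, 76, 123, 199, 322, 521, 843, 1364, 2207, 3571, 5778, 9349

9349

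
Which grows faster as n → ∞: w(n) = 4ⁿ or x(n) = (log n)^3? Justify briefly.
Comparing growth rates:
Growth-rate hierarchy: log n ≺ any polynomial ≺ any exponential cⁿ (c>1) ≺ n! ≺ nⁿ.
exponential base 4 dominates polylogarithmic (log n)^3 asymptotically.

w(n) grows faster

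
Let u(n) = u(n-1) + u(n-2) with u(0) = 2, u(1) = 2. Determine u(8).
Computing the sequence terms:
2, 2, 4, 6, 10, 16, 26, 42, 68

68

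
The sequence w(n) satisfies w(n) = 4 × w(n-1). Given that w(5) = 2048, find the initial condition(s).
In general w(n) = 4ⁿ · w(0). At n = 5: w(0) = w(5) / 4^5 = 2048 / 1024 = 2.

w(0) = 2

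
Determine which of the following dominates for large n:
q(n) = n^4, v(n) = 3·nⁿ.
Comparing growth rates:
Growth-rate hierarchy: log n ≺ any polynomial ≺ any exponential cⁿ (c>1) ≺ n! ≺ nⁿ.
super-exponential nⁿ dominates polynomial degree 4 asymptotically.

v(n) grows faster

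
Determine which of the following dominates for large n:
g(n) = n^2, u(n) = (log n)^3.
Comparing growth rates:
Growth-rate hierarchy: log n ≺ any polynomial ≺ any exponential cⁿ (c>1) ≺ n! ≺ nⁿ.
polynomial degree 2 dominates polylogarithmic (log n)^3 asymptotically.

g(n) grows faster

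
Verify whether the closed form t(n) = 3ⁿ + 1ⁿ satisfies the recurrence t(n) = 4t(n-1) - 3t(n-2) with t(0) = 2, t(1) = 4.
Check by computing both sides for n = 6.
From the recurrence with t(0) = 2, t(1) = 4:
  t(0) = 2, t(1) = 4, t(2) = 10, t(3) = 28, t(4) = 82, t(5) = 244, t(6) = 730
  so the recurrence gives t(6) = 730.
From the proposed closed form t(n) = 3ⁿ + 1ⁿ:
  t(6) = 730.
Both sides give 730 at n = 6, and the initial condition(s) match, so the closed form is consistent.

Yes, the closed form is correct.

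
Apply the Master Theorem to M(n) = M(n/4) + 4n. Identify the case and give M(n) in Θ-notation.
Master Theorem template: M(n) = a·M(n/b) + f(n).
Here: a=1, b=4, f(n)=4n
Compute log_b(a) = log_4(1) = 0.
f(n) = 4n = Ω(n^(0+ε)) with ε = 1, and the regularity condition holds (a·f(n/b) = (a/b^1)·f(n) with a/b^1 = 4^-1 < 1). Case 3: M(n) = Θ(f(n)) = Θ(n).

Case 3: M(n) = Θ(n)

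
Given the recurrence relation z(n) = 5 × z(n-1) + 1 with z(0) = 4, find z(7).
Computing step by step:
z(0) = 4
z(1) = 5 × 4 + 1 = 21
z(2) = 5 × 21 + 1 = 106
z(3) = 5 × 106 + 1 = 531
z(4) = 5 × 531 + 1 = 2656
z(5) = 5 × 2656 + 1 = 13281
z(6) = 5 × 13281 + 1 = 66406
z(7) = 5 × 66406 + 1 = 332031

332031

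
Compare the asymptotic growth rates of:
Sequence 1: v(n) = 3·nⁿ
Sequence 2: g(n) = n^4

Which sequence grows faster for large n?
Comparing growth rates:
Growth-rate hierarchy: log n ≺ any polynomial ≺ any exponential cⁿ (c>1) ≺ n! ≺ nⁿ.
super-exponential nⁿ dominates polynomial degree 4 asymptotically.

v(n) grows faster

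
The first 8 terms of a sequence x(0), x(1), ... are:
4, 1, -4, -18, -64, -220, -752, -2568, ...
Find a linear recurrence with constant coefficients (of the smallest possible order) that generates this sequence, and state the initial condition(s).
Look for the lowest-order linear relation among consecutive terms.
Observation: x(n) - 4·x(n-1) - (-2)·x(n-2) = 0 holds for the shown terms, and no order-1 relation x(n) = α·x(n-1) + β fits.
Check at n=3: 4·-4 + (-2)·1 = -18. ✓

x(n) = 4x(n-1) - 2x(n-2), x(0) = 4, x(1) = 1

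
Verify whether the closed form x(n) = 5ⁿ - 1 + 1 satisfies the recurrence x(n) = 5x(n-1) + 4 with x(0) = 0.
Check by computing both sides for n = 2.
From the recurrence with x(0) = 0:
  x(0) = 0, x(1) = 4, x(2) = 24
  so the recurrence gives x(2) = 24.
From the proposed closed form x(n) = 5ⁿ - 1 + 1:
  x(2) = 25.
The recurrence gives 24 but the closed form gives 25, so the closed form does not satisfy the recurrence.

No, the closed form is incorrect.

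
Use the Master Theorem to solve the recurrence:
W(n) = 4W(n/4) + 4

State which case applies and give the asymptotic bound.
Master Theorem template: W(n) = a·W(n/b) + f(n).
Here: a=4, b=4, f(n)=4
Compute log_b(a) = log_4(4) = 1.
f(n) = 4 = O(n^(1-ε)) with ε = 1. Case 1: W(n) = Θ(n^log_b(a)) = Θ(n).

Case 1: W(n) = Θ(n)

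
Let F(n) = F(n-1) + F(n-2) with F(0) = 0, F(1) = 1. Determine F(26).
Computing the sequence terms:
0, 1, 1, 2, 3, 5, 8, 13, 21, 34, 55, 89, 144, 233, 377, 610, 987, 1597, 2584, 4181, 6765, 10946, 17711, 28657, 46368, 75025, 121393

121393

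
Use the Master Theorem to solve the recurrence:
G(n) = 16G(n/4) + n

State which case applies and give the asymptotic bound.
Master Theorem template: G(n) = a·G(n/b) + f(n).
Here: a=16, b=4, f(n)=n
Compute log_b(a) = log_4(16) = 2.
f(n) = n = O(n^(2-ε)) with ε = 1. Case 1: G(n) = Θ(n^log_b(a)) = Θ(n^2).

Case 1: G(n) = Θ(n^2)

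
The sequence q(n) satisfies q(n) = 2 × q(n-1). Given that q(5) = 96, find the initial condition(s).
In general q(n) = 2ⁿ · q(0). At n = 5: q(0) = q(5) / 2^5 = 96 / 32 = 3.

q(0) = 3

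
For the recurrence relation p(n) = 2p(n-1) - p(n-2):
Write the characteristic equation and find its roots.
Substitute p(n) = rⁿ and divide through by rⁿ⁻²: r² - 2r + 1 = 0
Factor: (r - 1)² = 0, so r = 1 (double root).
General solution: p(n) = (A + Bn)·1ⁿ

Characteristic: r² - 2r + 1 = 0, Roots: r = 1 (double root)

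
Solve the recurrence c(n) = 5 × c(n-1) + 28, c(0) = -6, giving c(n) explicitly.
Recurrence: c(n) = 5 × c(n-1) + 28, initial: c(0) = -6.
Try c(n) = A·5ⁿ + C. Substituting: A·5ⁿ + C = 5(A·5ⁿ⁻¹ + C) + 28 = A·5ⁿ + 5C + 28, so C = 5C + 28, giving C = -7. Then c(0) = A - 7 = -6 gives A = 1.

c(n) = 5ⁿ - 7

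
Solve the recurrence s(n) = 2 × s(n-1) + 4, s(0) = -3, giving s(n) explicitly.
Recurrence: s(n) = 2 × s(n-1) + 4, initial: s(0) = -3.
Try s(n) = A·2ⁿ + C. Substituting: A·2ⁿ + C = 2(A·2ⁿ⁻¹ + C) + 4 = A·2ⁿ + 2C + 4, so C = 2C + 4, giving C = -4. Then s(0) = A - 4 = -3 gives A = 1.

s(n) = 2ⁿ - 4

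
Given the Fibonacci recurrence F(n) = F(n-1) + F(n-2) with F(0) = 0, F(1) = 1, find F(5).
Computing the sequence terms:
0, 1, 1, 2, 3, 5

5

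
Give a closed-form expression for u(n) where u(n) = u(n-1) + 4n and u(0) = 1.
Recurrence: u(n) = u(n-1) + 4n, initial: u(0) = 1.
Telescoping: u(n) = u(0) + 4·Σᵢ₌₁ⁿ i = 1 + 4·n(n+1)/2.

u(n) = 4·n(n+1)/2 + 1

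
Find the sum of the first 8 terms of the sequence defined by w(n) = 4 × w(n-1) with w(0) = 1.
Computing the sequence terms: 1, 4, 16, 64, 256, 1024, 4096, 16384
Adding these values together:

21845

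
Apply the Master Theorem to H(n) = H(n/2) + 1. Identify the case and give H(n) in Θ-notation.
Master Theorem template: H(n) = a·H(n/b) + f(n).
Here: a=1, b=2, f(n)=1
Compute log_b(a) = log_2(1) = 0.
f(n) = 1 = Θ(1). Case 2: H(n) = Θ(log n).

Case 2: H(n) = Θ(log n)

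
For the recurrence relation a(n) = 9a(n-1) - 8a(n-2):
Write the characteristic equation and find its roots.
Substitute a(n) = rⁿ and divide through by rⁿ⁻²: r² - 9r + 8 = 0
Factor: (r - 1)(r - 8) = 0, so r = 1, 8.
General solution: a(n) = A·1ⁿ + B·8ⁿ

Characteristic: r² - 9r + 8 = 0, Roots: r = 1, 8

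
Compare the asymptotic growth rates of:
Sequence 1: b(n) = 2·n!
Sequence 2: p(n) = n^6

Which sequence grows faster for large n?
Comparing growth rates:
Growth-rate hierarchy: log n ≺ any polynomial ≺ any exponential cⁿ (c>1) ≺ n! ≺ nⁿ.
factorial dominates polynomial degree 6 asymptotically.

b(n) grows faster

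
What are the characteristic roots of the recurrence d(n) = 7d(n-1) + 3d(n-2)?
Substitute d(n) = rⁿ and divide through by rⁿ⁻²: r² - 7r - 3 = 0
Discriminant: 7² + 4·3 = 61, not a perfect square, so by the quadratic formula r = (7 ± √61)/2.
General solution: d(n) = A·r₁ⁿ + B·r₂ⁿ where r₁,r₂ = (7 ± √61)/2

Characteristic: r² - 7r - 3 = 0, Roots: r = (7 ± √61)/2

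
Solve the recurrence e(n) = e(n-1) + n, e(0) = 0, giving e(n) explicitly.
Recurrence: e(n) = e(n-1) + n, initial: e(0) = 0.
Telescoping: e(n) = e(0) + Σᵢ₌₁ⁿ i = 0 + n(n+1)/2.

e(n) = n(n+1)/2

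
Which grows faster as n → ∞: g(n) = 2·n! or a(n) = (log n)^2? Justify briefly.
Comparing growth rates:
Growth-rate hierarchy: log n ≺ any polynomial ≺ any exponential cⁿ (c>1) ≺ n! ≺ nⁿ.
factorial dominates polylogarithmic (log n)^2 asymptotically.

g(n) grows faster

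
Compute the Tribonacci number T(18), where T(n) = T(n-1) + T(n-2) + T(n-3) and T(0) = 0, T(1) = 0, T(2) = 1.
Computing the sequence terms:
0, 0, 1, 1, 2, 4, 7, 13, 24, 44, 81, 149, 274, 504, 927, 1705, 3136, 5768, 10609

10609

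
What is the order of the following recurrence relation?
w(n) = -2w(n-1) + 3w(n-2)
The order is the largest lag k for which w(n-k) appears. Here the deepest term is w(n-2), so the order is 2.

Order 2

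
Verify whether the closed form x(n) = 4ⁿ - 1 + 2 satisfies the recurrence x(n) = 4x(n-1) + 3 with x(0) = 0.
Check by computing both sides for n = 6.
From the recurrence with x(0) = 0:
  x(0) = 0, x(1) = 3, x(2) = 15, x(3) = 63, x(4) = 255, x(5) = 1023, x(6) = 4095
  so the recurrence gives x(6) = 4095.
From the proposed closed form x(n) = 4ⁿ - 1 + 2:
  x(6) = 4097.
The recurrence gives 4095 but the closed form gives 4097, so the closed form does not satisfy the recurrence.

No, the closed form is incorrect.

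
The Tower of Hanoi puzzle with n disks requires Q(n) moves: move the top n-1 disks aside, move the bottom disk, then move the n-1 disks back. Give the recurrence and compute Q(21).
Moving n disks = move the top n-1 disks aside (Q(n-1) moves) + move the largest disk (1 move) + move the n-1 disks back on top (Q(n-1) moves), so Q(n) = 2Q(n-1) + 1, with Q(1) = 1 (a single disk takes one move).
First terms: 1, 3, 7, 15, 31, 63, … — each is one less than a power of 2. Indeed Q(n) + 1 = 2(Q(n-1) + 1) with Q(1) + 1 = 2, so Q(n) + 1 = 2ⁿ and Q(n) = 2ⁿ - 1.
Hence Q(21) = 2^21 - 1 = 2097152 - 1 = 2097151.

Q(n) = 2Q(n-1) + 1, Q(1) = 1; Q(21) = 2097151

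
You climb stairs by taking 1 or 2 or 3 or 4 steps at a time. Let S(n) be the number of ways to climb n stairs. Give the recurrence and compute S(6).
Condition on the size of the last step (1 to 4): before it there were n-1, …, n-4 stairs climbed, and these cases are disjoint, so S(n) = S(n-1) + S(n-2) + S(n-3) + S(n-4) (order-4 linear recurrence).
Initial conditions by direct count (compositions of i into parts ≤ 4): S(1) = 1; S(2) = 2; S(3) = 4; S(4) = 8.
Iterating the recurrence: S(5) = 15, S(6) = 29.

S(n) = S(n-1) + S(n-2) + S(n-3) + S(n-4), S(1) = 1, S(2) = 2, S(3) = 4, S(4) = 8; S(6) = 29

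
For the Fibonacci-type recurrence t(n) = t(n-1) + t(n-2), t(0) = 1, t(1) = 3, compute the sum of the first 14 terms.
Computing the sequence terms: 1, 3, 4, 7, 11, 18, 29, 47, 76, 123, 199, 322, 521, 843
Adding these values together:

2204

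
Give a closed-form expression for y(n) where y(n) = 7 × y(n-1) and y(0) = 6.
Recurrence: y(n) = 7 × y(n-1), initial: y(0) = 6.
Each term is 7 times the previous, so this is geometric with ratio 7. After n steps: y(n) = y(0)·7ⁿ = 6·7ⁿ.

y(n) = 6·7ⁿ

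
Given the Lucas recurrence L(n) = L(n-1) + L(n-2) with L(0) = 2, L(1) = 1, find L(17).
Computing the sequence terms:
2, 1, 3, 4, 7, 11, 18, 29, 47, 76, 123, 199, 322, 521, 843, 1364, 2207, 3571

3571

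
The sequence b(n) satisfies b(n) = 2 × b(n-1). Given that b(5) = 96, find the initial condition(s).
In general b(n) = 2ⁿ · b(0). At n = 5: b(0) = b(5) / 2^5 = 96 / 32 = 3.

b(0) = 3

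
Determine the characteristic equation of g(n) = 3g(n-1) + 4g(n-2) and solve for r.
Substitute g(n) = rⁿ and divide through by rⁿ⁻²: r² - 3r - 4 = 0
Factor: (r - 4)(r + 1) = 0, so r = 4, -1.
General solution: g(n) = A·4ⁿ + B·(-1)ⁿ

Characteristic: r² - 3r - 4 = 0, Roots: r = 4, -1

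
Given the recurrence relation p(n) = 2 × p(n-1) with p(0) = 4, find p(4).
Computing step by step:
p(0) = 4
p(1) = 2 × 4 = 8
p(2) = 2 × 8 = 16
p(3) = 2 × 16 = 32
p(4) = 2 × 32 = 64

64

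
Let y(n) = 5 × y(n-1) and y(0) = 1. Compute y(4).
Computing step by step:
y(0) = 1
y(1) = 5 × 1 = 5
y(2) = 5 × 5 = 25
y(3) = 5 × 25 = 125
y(4) = 5 × 125 = 625

625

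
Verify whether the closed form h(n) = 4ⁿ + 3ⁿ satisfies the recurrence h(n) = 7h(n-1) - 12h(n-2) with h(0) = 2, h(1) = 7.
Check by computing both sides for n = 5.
From the recurrence with h(0) = 2, h(1) = 7:
  h(0) = 2, h(1) = 7, h(2) = 25, h(3) = 91, h(4) = 337, h(5) = 1267
  so the recurrence gives h(5) = 1267.
From the proposed closed form h(n) = 4ⁿ + 3ⁿ:
  h(5) = 1267.
Both sides give 1267 at n = 5, and the initial condition(s) match, so the closed form is consistent.

Yes, the closed form is correct.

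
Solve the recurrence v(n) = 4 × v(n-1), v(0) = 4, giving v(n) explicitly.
Recurrence: v(n) = 4 × v(n-1), initial: v(0) = 4.
Each term is 4 times the previous, so this is geometric with ratio 4. After n steps: v(n) = v(0)·4ⁿ = 4·4ⁿ.

v(n) = 4·4ⁿ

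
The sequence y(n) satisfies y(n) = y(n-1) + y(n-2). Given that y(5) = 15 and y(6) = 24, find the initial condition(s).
Work backwards using y(k) = y(k+2) - y(k+1):
y(4) = y(6) - y(5) = 24 - 15 = 9
y(3) = y(5) - y(4) = 15 - 9 = 6
y(2) = y(4) - y(3) = 9 - 6 = 3
y(1) = y(3) - y(2) = 6 - 3 = 3
y(0) = y(2) - y(1) = 3 - 3 = 0

y(0) = 0, y(1) = 3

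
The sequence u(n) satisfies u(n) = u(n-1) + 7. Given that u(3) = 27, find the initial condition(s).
u(3) = u(0) + 3·7, so u(0) = 27 - 21 = 6.

u(0) = 6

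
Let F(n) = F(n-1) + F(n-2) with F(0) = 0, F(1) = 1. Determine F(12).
Computing the sequence terms:
0, 1, 1, 2, 3, 5, 8, 13, 21, 34, 55, 89, 144

144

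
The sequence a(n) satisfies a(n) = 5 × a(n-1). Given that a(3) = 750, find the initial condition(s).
In general a(n) = 5ⁿ · a(0). At n = 3: a(0) = a(3) / 5^3 = 750 / 125 = 6.

a(0) = 6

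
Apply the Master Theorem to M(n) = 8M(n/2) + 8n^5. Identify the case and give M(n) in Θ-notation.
Master Theorem template: M(n) = a·M(n/b) + f(n).
Here: a=8, b=2, f(n)=8n^5
Compute log_b(a) = log_2(8) = 3.
f(n) = 8n^5 = Ω(n^(3+ε)) with ε = 2, and the regularity condition holds (a·f(n/b) = (a/b^5)·f(n) with a/b^5 = 2^-2 < 1). Case 3: M(n) = Θ(f(n)) = Θ(n^5).

Case 3: M(n) = Θ(n^5)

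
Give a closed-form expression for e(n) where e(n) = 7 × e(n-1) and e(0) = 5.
Recurrence: e(n) = 7 × e(n-1), initial: e(0) = 5.
Each term is 7 times the previous, so this is geometric with ratio 7. After n steps: e(n) = e(0)·7ⁿ = 5·7ⁿ.

e(n) = 5·7ⁿ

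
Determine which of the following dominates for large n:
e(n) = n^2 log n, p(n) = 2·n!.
Comparing growth rates:
Growth-rate hierarchy: log n ≺ any polynomial ≺ any exponential cⁿ (c>1) ≺ n! ≺ nⁿ.
factorial dominates polynomial degree 2 (with log factor) asymptotically.

p(n) grows faster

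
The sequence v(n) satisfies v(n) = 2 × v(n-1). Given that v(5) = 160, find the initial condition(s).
In general v(n) = 2ⁿ · v(0). At n = 5: v(0) = v(5) / 2^5 = 160 / 32 = 5.

v(0) = 5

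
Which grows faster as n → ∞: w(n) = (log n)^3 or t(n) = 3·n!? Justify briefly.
Comparing growth rates:
Growth-rate hierarchy: log n ≺ any polynomial ≺ any exponential cⁿ (c>1) ≺ n! ≺ nⁿ.
factorial dominates polylogarithmic (log n)^3 asymptotically.

t(n) grows faster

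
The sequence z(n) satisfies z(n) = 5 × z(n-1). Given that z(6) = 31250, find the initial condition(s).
In general z(n) = 5ⁿ · z(0). At n = 6: z(0) = z(6) / 5^6 = 31250 / 15625 = 2.

z(0) = 2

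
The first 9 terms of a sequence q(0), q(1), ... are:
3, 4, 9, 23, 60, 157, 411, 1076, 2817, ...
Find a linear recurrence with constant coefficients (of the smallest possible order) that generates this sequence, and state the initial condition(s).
Look for the lowest-order linear relation among consecutive terms.
Observation: q(n) - 3·q(n-1) - (-1)·q(n-2) = 0 holds for the shown terms, and no order-1 relation q(n) = α·q(n-1) + β fits.
Check at n=3: 3·9 + (-1)·4 = 23. ✓

q(n) = 3q(n-1) - q(n-2), q(0) = 3, q(1) = 4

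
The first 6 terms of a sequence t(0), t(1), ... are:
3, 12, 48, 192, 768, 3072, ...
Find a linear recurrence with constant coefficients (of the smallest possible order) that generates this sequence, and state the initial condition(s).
Look for the lowest-order linear relation among consecutive terms.
Observation: each term is 4× the previous.
Check at n=2: 4·12 = 48. ✓

t(n) = 4 × t(n-1), t(0) = 3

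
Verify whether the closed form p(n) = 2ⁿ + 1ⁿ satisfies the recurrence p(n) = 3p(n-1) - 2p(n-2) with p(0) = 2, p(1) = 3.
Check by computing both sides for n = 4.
From the recurrence with p(0) = 2, p(1) = 3:
  p(0) = 2, p(1) = 3, p(2) = 5, p(3) = 9, p(4) = 17
  so the recurrence gives p(4) = 17.
From the proposed closed form p(n) = 2ⁿ + 1ⁿ:
  p(4) = 17.
Both sides give 17 at n = 4, and the initial condition(s) match, so the closed form is consistent.

Yes, the closed form is correct.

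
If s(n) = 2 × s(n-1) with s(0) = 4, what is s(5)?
Computing step by step:
s(0) = 4
s(1) = 2 × 4 = 8
s(2) = 2 × 8 = 16
s(3) = 2 × 16 = 32
s(4) = 2 × 32 = 64
s(5) = 2 × 64 = 128

128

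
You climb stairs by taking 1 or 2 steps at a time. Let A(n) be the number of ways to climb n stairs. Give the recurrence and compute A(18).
Condition on the size of the last step (1 to 2): before it there were n-1, …, n-2 stairs climbed, and these cases are disjoint, so A(n) = A(n-1) + A(n-2) (Fibonacci-type sequence).
Initial conditions by direct count (compositions of i into parts ≤ 2): A(1) = 1; A(2) = 2.
Iterating the recurrence: A(3) = 3, A(4) = 5, A(5) = 8, A(6) = 13, A(7) = 21, A(8) = 34, A(9) = 55, A(10) = 89, A(11) = 144, A(12) = 233, A(13) = 377, A(14) = 610, A(15) = 987, A(16) = 1597, A(17) = 2584, A(18) = 4181.

A(n) = A(n-1) + A(n-2), A(1) = 1, A(2) = 2; A(18) = 4181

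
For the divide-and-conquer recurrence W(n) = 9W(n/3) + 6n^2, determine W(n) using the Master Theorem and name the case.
Master Theorem template: W(n) = a·W(n/b) + f(n).
Here: a=9, b=3, f(n)=6n^2
Compute log_b(a) = log_3(9) = 2.
f(n) = 6n^2 = Θ(n^2). Case 2: W(n) = Θ(n^2 log n).

Case 2: W(n) = Θ(n^2 log n)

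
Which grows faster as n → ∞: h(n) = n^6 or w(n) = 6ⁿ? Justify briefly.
Comparing growth rates:
Growth-rate hierarchy: log n ≺ any polynomial ≺ any exponential cⁿ (c>1) ≺ n! ≺ nⁿ.
exponential base 6 dominates polynomial degree 6 asymptotically.

w(n) grows faster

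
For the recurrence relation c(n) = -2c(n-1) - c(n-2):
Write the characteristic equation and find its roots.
Substitute c(n) = rⁿ and divide through by rⁿ⁻²: r² + 2r + 1 = 0
Factor: (r + 1)² = 0, so r = -1 (double root).
General solution: c(n) = (A + Bn)·(-1)ⁿ

Characteristic: r² + 2r + 1 = 0, Roots: r = -1 (double root)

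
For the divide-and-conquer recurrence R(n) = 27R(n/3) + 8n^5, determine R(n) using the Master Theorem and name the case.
Master Theorem template: R(n) = a·R(n/b) + f(n).
Here: a=27, b=3, f(n)=8n^5
Compute log_b(a) = log_3(27) = 3.
f(n) = 8n^5 = Ω(n^(3+ε)) with ε = 2, and the regularity condition holds (a·f(n/b) = (a/b^5)·f(n) with a/b^5 = 3^-2 < 1). Case 3: R(n) = Θ(f(n)) = Θ(n^5).

Case 3: R(n) = Θ(n^5)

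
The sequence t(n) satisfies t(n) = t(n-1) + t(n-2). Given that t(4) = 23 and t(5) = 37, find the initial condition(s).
Work backwards using t(k) = t(k+2) - t(k+1):
t(3) = t(5) - t(4) = 37 - 23 = 14
t(2) = t(4) - t(3) = 23 - 14 = 9
t(1) = t(3) - t(2) = 14 - 9 = 5
t(0) = t(2) - t(1) = 9 - 5 = 4

t(0) = 4, t(1) = 5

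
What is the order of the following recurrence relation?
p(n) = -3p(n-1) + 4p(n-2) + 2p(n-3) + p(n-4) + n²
The order is the largest lag k for which p(n-k) appears. Here the deepest term is p(n-4) (the n² term is non-homogeneous and does not affect the order), so the order is 4.

Order 4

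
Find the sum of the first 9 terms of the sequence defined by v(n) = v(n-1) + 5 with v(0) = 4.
Computing the sequence terms: 4, 9, 14, 19, 24, 29, 34, 39, 44
Adding these values together:

216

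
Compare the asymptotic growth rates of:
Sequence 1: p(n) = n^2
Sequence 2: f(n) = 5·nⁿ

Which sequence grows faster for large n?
Comparing growth rates:
Growth-rate hierarchy: log n ≺ any polynomial ≺ any exponential cⁿ (c>1) ≺ n! ≺ nⁿ.
super-exponential nⁿ dominates polynomial degree 2 asymptotically.

f(n) grows faster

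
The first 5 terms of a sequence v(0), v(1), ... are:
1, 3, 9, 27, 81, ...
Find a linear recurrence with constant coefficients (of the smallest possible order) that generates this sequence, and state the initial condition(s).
Look for the lowest-order linear relation among consecutive terms.
Observation: each term is 3× the previous.
Check at n=2: 3·3 = 9. ✓

v(n) = 3 × v(n-1), v(0) = 1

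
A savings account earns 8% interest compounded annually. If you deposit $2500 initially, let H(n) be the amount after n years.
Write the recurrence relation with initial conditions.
Each year the balance grows by 8%, i.e. is multiplied by 1 + 8/100 = 1.08, so H(n) = 1.08 × H(n-1). The initial deposit gives H(0) = 2500.
Unrolling gives the closed form H(n) = 2500 × (1.08)ⁿ.

H(n) = 1.08 × H(n-1), H(0) = 2500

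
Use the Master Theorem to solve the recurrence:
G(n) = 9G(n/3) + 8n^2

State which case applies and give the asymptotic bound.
Master Theorem template: G(n) = a·G(n/b) + f(n).
Here: a=9, b=3, f(n)=8n^2
Compute log_b(a) = log_3(9) = 2.
f(n) = 8n^2 = Θ(n^2). Case 2: G(n) = Θ(n^2 log n).

Case 2: G(n) = Θ(n^2 log n)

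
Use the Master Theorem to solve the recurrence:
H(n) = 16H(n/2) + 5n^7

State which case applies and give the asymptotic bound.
Master Theorem template: H(n) = a·H(n/b) + f(n).
Here: a=16, b=2, f(n)=5n^7
Compute log_b(a) = log_2(16) = 4.
f(n) = 5n^7 = Ω(n^(4+ε)) with ε = 3, and the regularity condition holds (a·f(n/b) = (a/b^7)·f(n) with a/b^7 = 2^-3 < 1). Case 3: H(n) = Θ(f(n)) = Θ(n^7).

Case 3: H(n) = Θ(n^7)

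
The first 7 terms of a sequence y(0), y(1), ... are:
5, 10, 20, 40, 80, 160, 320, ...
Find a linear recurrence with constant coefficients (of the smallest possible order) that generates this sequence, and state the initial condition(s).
Look for the lowest-order linear relation among consecutive terms.
Observation: each term is 2× the previous.
Check at n=2: 2·10 = 20. ✓

y(n) = 2 × y(n-1), y(0) = 5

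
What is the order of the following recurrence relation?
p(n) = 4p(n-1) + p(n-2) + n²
The order is the largest lag k for which p(n-k) appears. Here the deepest term is p(n-2) (the n² term is non-homogeneous and does not affect the order), so the order is 2.

Order 2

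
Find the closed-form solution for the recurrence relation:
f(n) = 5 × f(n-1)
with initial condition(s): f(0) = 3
Recurrence: f(n) = 5 × f(n-1), initial: f(0) = 3.
Each term is 5 times the previous, so this is geometric with ratio 5. After n steps: f(n) = f(0)·5ⁿ = 3·5ⁿ.

f(n) = 3·5ⁿ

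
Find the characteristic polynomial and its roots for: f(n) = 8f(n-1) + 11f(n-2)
Substitute f(n) = rⁿ and divide through by rⁿ⁻²: r² - 8r - 11 = 0
Discriminant: 8² + 4·11 = 108, not a perfect square, so by the quadratic formula r = (8 ± √108)/2.
General solution: f(n) = A·r₁ⁿ + B·r₂ⁿ where r₁,r₂ = (8 ± √108)/2

Characteristic: r² - 8r - 11 = 0, Roots: r = (8 ± √108)/2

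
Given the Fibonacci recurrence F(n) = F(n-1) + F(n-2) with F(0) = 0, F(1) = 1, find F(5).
Computing the sequence terms:
0, 1, 1, 2, 3, 5

5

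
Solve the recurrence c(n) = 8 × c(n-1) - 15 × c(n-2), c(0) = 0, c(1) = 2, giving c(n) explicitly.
Recurrence: c(n) = 8 × c(n-1) - 15 × c(n-2), initial: c(0) = 0, c(1) = 2.
Characteristic equation: r² - 8r + 15 = 0, which factors as (r - 5)(r - 3) = 0, so r = 5, 3. General solution c(n) = A·5ⁿ + B·3ⁿ. From c(0) = 0: A + B = 0. From c(1) = 2: 5A + 3B = 2. Solving gives A = 1, B = -1.

c(n) = 5ⁿ - 3ⁿ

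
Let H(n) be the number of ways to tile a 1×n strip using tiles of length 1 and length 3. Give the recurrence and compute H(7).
Condition on the last tile: it has length 1 (leaving a 1×(n-1) strip) or length 3 (leaving a 1×(n-3) strip), so H(n) = H(n-1) + H(n-3) (order-3 linear recurrence).
For 0 ≤ i < 3 only unit tiles fit, so H(i) = 1.
Iterating the recurrence: H(3) = 2, H(4) = 3, H(5) = 4, H(6) = 6, H(7) = 9.

H(n) = H(n-1) + H(n-3), with H(i) = 1 for 0 ≤ i < 3; H(7) = 9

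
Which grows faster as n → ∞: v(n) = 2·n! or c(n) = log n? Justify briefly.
Comparing growth rates:
Growth-rate hierarchy: log n ≺ any polynomial ≺ any exponential cⁿ (c>1) ≺ n! ≺ nⁿ.
factorial dominates logarithmic asymptotically.

v(n) grows faster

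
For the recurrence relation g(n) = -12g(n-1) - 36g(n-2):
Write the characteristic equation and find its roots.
Substitute g(n) = rⁿ and divide through by rⁿ⁻²: r² + 12r + 36 = 0
Factor: (r + 6)² = 0, so r = -6 (double root).
General solution: g(n) = (A + Bn)·(-6)ⁿ

Characteristic: r² + 12r + 36 = 0, Roots: r = -6 (double root)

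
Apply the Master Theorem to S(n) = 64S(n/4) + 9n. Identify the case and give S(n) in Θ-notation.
Master Theorem template: S(n) = a·S(n/b) + f(n).
Here: a=64, b=4, f(n)=9n
Compute log_b(a) = log_4(64) = 3.
f(n) = 9n = O(n^(3-ε)) with ε = 2. Case 1: S(n) = Θ(n^log_b(a)) = Θ(n^3).

Case 1: S(n) = Θ(n^3)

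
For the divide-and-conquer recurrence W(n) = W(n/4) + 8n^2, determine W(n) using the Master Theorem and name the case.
Master Theorem template: W(n) = a·W(n/b) + f(n).
Here: a=1, b=4, f(n)=8n^2
Compute log_b(a) = log_4(1) = 0.
f(n) = 8n^2 = Ω(n^(0+ε)) with ε = 2, and the regularity condition holds (a·f(n/b) = (a/b^2)·f(n) with a/b^2 = 4^-2 < 1). Case 3: W(n) = Θ(f(n)) = Θ(n^2).

Case 3: W(n) = Θ(n^2)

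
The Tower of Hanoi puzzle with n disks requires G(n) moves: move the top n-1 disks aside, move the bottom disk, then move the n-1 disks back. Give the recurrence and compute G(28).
Moving n disks = move the top n-1 disks aside (G(n-1) moves) + move the largest disk (1 move) + move the n-1 disks back on top (G(n-1) moves), so G(n) = 2G(n-1) + 1, with G(1) = 1 (a single disk takes one move).
First terms: 1, 3, 7, 15, 31, 63, … — each is one less than a power of 2. Indeed G(n) + 1 = 2(G(n-1) + 1) with G(1) + 1 = 2, so G(n) + 1 = 2ⁿ and G(n) = 2ⁿ - 1.
Hence G(28) = 2^28 - 1 = 268435456 - 1 = 268435455.

G(n) = 2G(n-1) + 1, G(1) = 1; G(28) = 268435455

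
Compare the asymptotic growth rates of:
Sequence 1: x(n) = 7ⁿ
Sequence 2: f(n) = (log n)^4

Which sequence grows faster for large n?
Comparing growth rates:
Growth-rate hierarchy: log n ≺ any polynomial ≺ any exponential cⁿ (c>1) ≺ n! ≺ nⁿ.
exponential base 7 dominates polylogarithmic (log n)^4 asymptotically.

x(n) grows faster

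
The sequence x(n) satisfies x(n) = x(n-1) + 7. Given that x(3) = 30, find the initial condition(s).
x(3) = x(0) + 3·7, so x(0) = 30 - 21 = 9.

x(0) = 9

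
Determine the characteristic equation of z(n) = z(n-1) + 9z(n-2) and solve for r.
Substitute z(n) = rⁿ and divide through by rⁿ⁻²: r² - r - 9 = 0
Discriminant: 1² + 4·9 = 37, not a perfect square, so by the quadratic formula r = (1 ± √37)/2.
General solution: z(n) = A·r₁ⁿ + B·r₂ⁿ where r₁,r₂ = (1 ± √37)/2

Characteristic: r² - r - 9 = 0, Roots: r = (1 ± √37)/2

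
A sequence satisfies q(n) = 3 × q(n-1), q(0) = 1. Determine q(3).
Computing step by step:
q(0) = 1
q(1) = 3 × 1 = 3
q(2) = 3 × 3 = 9
q(3) = 3 × 9 = 27

27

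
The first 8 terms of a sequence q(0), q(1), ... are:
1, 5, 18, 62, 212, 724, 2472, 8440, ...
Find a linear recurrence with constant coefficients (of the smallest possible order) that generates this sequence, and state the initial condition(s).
Look for the lowest-order linear relation among consecutive terms.
Observation: q(n) - 4·q(n-1) - (-2)·q(n-2) = 0 holds for the shown terms, and no order-1 relation q(n) = α·q(n-1) + β fits.
Check at n=3: 4·18 + (-2)·5 = 62. ✓

q(n) = 4q(n-1) - 2q(n-2), q(0) = 1, q(1) = 5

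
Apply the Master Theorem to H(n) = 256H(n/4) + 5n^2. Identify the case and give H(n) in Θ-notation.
Master Theorem template: H(n) = a·H(n/b) + f(n).
Here: a=256, b=4, f(n)=5n^2
Compute log_b(a) = log_4(256) = 4.
f(n) = 5n^2 = O(n^(4-ε)) with ε = 2. Case 1: H(n) = Θ(n^log_b(a)) = Θ(n^4).

Case 1: H(n) = Θ(n^4)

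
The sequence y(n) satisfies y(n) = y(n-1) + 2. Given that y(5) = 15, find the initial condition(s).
y(5) = y(0) + 5·2, so y(0) = 15 - 10 = 5.

y(0) = 5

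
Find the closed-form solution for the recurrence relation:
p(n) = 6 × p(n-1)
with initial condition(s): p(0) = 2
Recurrence: p(n) = 6 × p(n-1), initial: p(0) = 2.
Each term is 6 times the previous, so this is geometric with ratio 6. After n steps: p(n) = p(0)·6ⁿ = 2·6ⁿ.

p(n) = 2·6ⁿ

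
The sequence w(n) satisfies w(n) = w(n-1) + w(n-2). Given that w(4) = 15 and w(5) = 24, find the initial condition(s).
Work backwards using w(k) = w(k+2) - w(k+1):
w(3) = w(5) - w(4) = 24 - 15 = 9
w(2) = w(4) - w(3) = 15 - 9 = 6
w(1) = w(3) - w(2) = 9 - 6 = 3
w(0) = w(2) - w(1) = 6 - 3 = 3

w(0) = 3, w(1) = 3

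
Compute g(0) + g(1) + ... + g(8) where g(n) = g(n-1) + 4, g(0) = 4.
Computing the sequence terms: 4, 8, 12, 16, 20, 24, 28, 32, 36
Adding these values together:

180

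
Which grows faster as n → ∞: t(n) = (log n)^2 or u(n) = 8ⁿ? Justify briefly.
Comparing growth rates:
Growth-rate hierarchy: log n ≺ any polynomial ≺ any exponential cⁿ (c>1) ≺ n! ≺ nⁿ.
exponential base 8 dominates polylogarithmic (log n)^2 asymptotically.

u(n) grows faster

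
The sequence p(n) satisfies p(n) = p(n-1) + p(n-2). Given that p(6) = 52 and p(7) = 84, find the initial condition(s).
Work backwards using p(k) = p(k+2) - p(k+1):
p(5) = p(7) - p(6) = 84 - 52 = 32
p(4) = p(6) - p(5) = 52 - 32 = 20
p(3) = p(5) - p(4) = 32 - 20 = 12
p(2) = p(4) - p(3) = 20 - 12 = 8
p(1) = p(3) - p(2) = 12 - 8 = 4
p(0) = p(2) - p(1) = 8 - 4 = 4

p(0) = 4, p(1) = 4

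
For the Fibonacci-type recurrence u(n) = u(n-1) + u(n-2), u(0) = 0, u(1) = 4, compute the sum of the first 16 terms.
Computing the sequence terms: 0, 4, 4, 8, 12, 20, 32, 52, 84, 136, 220, 356, 576, 932, 1508, 2440
Adding these values together:

6384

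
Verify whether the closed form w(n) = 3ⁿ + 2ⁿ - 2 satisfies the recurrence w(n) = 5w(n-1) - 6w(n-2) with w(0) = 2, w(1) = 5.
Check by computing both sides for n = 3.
From the recurrence with w(0) = 2, w(1) = 5:
  w(0) = 2, w(1) = 5, w(2) = 13, w(3) = 35
  so the recurrence gives w(3) = 35.
From the proposed closed form w(n) = 3ⁿ + 2ⁿ - 2:
  w(3) = 33.
The recurrence gives 35 but the closed form gives 33, so the closed form does not satisfy the recurrence.

No, the closed form is incorrect.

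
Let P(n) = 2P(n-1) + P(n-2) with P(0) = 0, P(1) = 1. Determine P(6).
Computing the sequence terms:
0, 1, 2, 5, 12, 29, 70

70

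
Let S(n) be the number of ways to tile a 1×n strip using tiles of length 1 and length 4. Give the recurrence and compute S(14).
Condition on the last tile: it has length 1 (leaving a 1×(n-1) strip) or length 4 (leaving a 1×(n-4) strip), so S(n) = S(n-1) + S(n-4) (order-4 linear recurrence).
For 0 ≤ i < 4 only unit tiles fit, so S(i) = 1.
Iterating the recurrence: S(4) = 2, S(5) = 3, S(6) = 4, S(7) = 5, S(8) = 7, S(9) = 10, S(10) = 14, S(11) = 19, S(12) = 26, S(13) = 36, S(14) = 50.

S(n) = S(n-1) + S(n-4), with S(i) = 1 for 0 ≤ i < 4; S(14) = 50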